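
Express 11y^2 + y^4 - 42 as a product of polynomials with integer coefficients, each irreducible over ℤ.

(y^2 + 14)(y^2 - 3)

Substitute u = y^2 to get a quadratic in u, then factor.
y^2 + 14 is irreducible over ℤ (always positive, so no real roots).
y^2 - 3 is irreducible over ℤ (3 is not a perfect square).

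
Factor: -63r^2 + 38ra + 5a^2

Group: -9r(7r - 5a) - a(7r - 5a); both groups contain (7r - 5a).

-(7r - 5a)(9r + a)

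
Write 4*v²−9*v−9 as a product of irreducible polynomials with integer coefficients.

Need a pair with product 4·(−9) = −36 and sum −9: that's −12 and 3.
Split the middle term: 4*v²−12*v + 3*v−9 = 4*v*(v−3) + 3*(v−3).

(4*v+3)*(v−3)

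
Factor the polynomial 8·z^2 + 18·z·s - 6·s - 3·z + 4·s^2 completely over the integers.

Group: 8·z·(z + 2·s) + (2·s - 3)·(z + 2·s); both groups contain (z + 2·s).

(8·z + 2·s - 3)·(z + 2·s)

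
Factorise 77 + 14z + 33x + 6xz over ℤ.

Group as (6xz + 33x) + (14z + 77) = 3x(2z + 11) + 7(2z + 11).
Both groups share the factor (2z + 11).

(2z + 11)(3x + 7)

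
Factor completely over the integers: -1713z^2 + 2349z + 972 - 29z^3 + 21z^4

By the rational root theorem, z = -1/3 is a root, so (3z + 1) is a factor; dividing leaves 7z^3 - 12z^2 - 567z + 972.
Continuing, z = -9 is a root, so (z + 9) is a factor; dividing leaves 7z^2 - 75z + 108.
The remaining quadratic factors as (7z - 12)(z - 9).

(3z + 1)(7z - 12)(z + 9)(z - 9)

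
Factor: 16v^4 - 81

(2v)⁴ − (3)⁴ = ((2v)² − (3)²)((2v)² + (3)²); the first factor splits again, the second (4v^2 + 9) is irreducible.

(2v + 3)(2v - 3)(4v^2 + 9)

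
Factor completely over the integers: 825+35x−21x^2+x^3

(x+5)(x−11)(x−15)

Testing divisors of the constant over divisors of the leading coefficient, x = 11 is a root, so (x−11) is a factor; dividing leaves x^2−10x−75.
The remaining quadratic factors as (x−15)(x+5).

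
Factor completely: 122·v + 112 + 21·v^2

(3·v + 14)·(7·v + 8)

Need a pair with product 21·112 = 2352 and sum 122: that's 98 and 24.
Split the middle term: 21·v^2 + 98·v + 24·v + 112 = 7·v·(3·v + 14) + 8·(3·v + 14).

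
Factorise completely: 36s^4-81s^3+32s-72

Group as (36s^4+32s) + (-81s^3-72) = 4s(9s^3+8) - 9(9s^3+8).
Both groups share the factor (9s^3+8).

(4s-9)(9s^3+8)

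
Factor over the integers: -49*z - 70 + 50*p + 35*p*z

(5*p - 7)*(7*z + 10)

Group as (35*p*z + 50*p) + (-49*z - 70) = 5*p*(7*z + 10) - 7*(7*z + 10).
Both groups share the factor (7*z + 10).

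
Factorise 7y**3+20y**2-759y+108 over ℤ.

(7y-1)(y+12)(y-9)

Testing divisors of the constant over divisors of the leading coefficient, y = 9 is a root, giving the factor (y-9) and quotient 7y**2+83y-12.
The remaining quadratic factors as (7y-1)(y+12).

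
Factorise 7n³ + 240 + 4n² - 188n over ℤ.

Trying the rational-root candidates, n = -6 is a root, so (n + 6) is a factor; dividing leaves 7n² - 38n + 40.
The remaining quadratic factors as (n - 4)(7n - 10).

(7n - 10)(n + 6)(n - 4)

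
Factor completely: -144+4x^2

Every term has a factor of 4. Then x^2-36 = (x)² − (6)².

4(x+6)(x-6)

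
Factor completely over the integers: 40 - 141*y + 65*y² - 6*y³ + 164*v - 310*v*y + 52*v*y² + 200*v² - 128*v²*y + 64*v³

Group: 4*v*(16*v² - 28*v*y + 18*v + 6*y² - 17*y + 5) + (-y + 8)*(16*v² - 28*v*y + 18*v + 6*y² - 17*y + 5); both groups contain (16*v² - 28*v*y + 18*v + 6*y² - 17*y + 5), so (4*v - y + 8) is a factor with cofactor 16*v² - 28*v*y + 18*v + 6*y² - 17*y + 5.
The cofactor groups again: 16*v² - 28*v*y + 18*v + 6*y² - 17*y + 5 = 8*v*(2*v - 3*y + 1) + (-2*y + 5)*(2*v - 3*y + 1); both groups contain (2*v - 3*y + 1), giving (8*v - 2*y + 5)*(2*v - 3*y + 1).

(2*v - 3*y + 1)*(4*v - y + 8)*(8*v - 2*y + 5)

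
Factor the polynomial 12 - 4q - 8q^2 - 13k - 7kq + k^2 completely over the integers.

Group: k(k - 8q - 12) + (q - 1)(k - 8q - 12); both groups contain (k - 8q - 12).

(k + q - 1)(k - 8q - 12)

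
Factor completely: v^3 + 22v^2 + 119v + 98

(v + 1)(v + 14)(v + 7)

Testing divisors of the constant over divisors of the leading coefficient, v = -7 is a root, giving the factor (v + 7) and quotient v^2 + 15v + 14.
The remaining quadratic factors as (v + 14)(v + 1).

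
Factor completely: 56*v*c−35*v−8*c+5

Group as (56*v*c−35*v) + (−8*c+5) = 7*v*(8*c−5) − (8*c−5).
Both groups share the factor (8*c−5).

(7*v−1)*(8*c−5)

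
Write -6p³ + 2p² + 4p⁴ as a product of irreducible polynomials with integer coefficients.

Pull out the common factor 2p², then factor the remaining trinomial.

2p²(2p - 1)(p - 1)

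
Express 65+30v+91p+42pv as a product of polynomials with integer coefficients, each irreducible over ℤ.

Group as (42pv+91p) + (30v+65) = 7p(6v+13) + 5(6v+13).
Both groups share the factor (6v+13).

(6v+13)(7p+5)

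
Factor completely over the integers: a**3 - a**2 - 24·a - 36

Testing divisors of the constant over divisors of the leading coefficient, a = 6 is a root, so (a - 6) divides it; the quotient is a**2 + 5·a + 6.
The remaining quadratic factors as (a + 2)(a + 3).

(a + 2)·(a + 3)·(a - 6)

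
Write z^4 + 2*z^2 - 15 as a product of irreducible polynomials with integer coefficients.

Substitute u = z^2 to get a quadratic in u, then factor.
z^2 - 3 is irreducible over ℤ (3 is not a perfect square).
z^2 + 5 is irreducible over ℤ (always positive, so no real roots).

(z^2 + 5)*(z^2 - 3)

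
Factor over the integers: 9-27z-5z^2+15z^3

Group as (15z^3-27z) + (-5z^2+9) = 3z(5z^2-9) - (5z^2-9).
Both groups share the factor (5z^2-9).

(3z-1)(5z^2-9)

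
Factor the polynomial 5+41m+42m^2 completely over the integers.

Need a pair with product 42·5 = 210 and sum 41: that's 35 and 6.
Split the middle term: 42m^2+35m + 6m+5 = 7m(6m+5) + (6m+5).

(6m+5)(7m+1)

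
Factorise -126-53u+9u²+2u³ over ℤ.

(2u-9)(u+2)(u+7)

By the rational root theorem, u = 9/2 is a root, so (2u-9) divides it; the quotient is u²+9u+14.
The remaining quadratic factors as (u+7)(u+2).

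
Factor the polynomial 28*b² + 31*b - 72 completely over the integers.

(4*b + 9)*(7*b - 8)

Need a pair with product 28·(-72) = -2016 and sum 31: that's -32 and 63.
Split the middle term: 28*b² - 32*b + 63*b - 72 = 4*b*(7*b - 8) + 9*(7*b - 8).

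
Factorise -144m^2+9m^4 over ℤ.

9m^2(m+4)(m-4)

Pull out the common factor 9m^2; m^2-16 is a difference of squares.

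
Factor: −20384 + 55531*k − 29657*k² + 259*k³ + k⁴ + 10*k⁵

Trying the rational-root candidates, k = 1/2 is a root, so (2*k − 1) divides it; the quotient is 5*k⁴ + 3*k³ + 131*k² − 14763*k + 20384.
Continuing, k = 7/5 is a root, so (5*k − 7) divides it; the quotient is k³ + 2*k² + 29*k − 2912.
Next, k = 13 is a root, giving the factor (k − 13) and quotient k² + 15*k + 224.
The quadratic k² + 15*k + 224 has discriminant −671 < 0 and is irreducible over ℤ.

(2*k − 1)*(5*k − 7)*(k − 13)*(k² + 15*k + 224)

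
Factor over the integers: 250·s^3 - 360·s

Every term has a factor of 10·s. Then 25·s^2 - 36 = (5·s)² − (6)².

10·s·(5·s + 6)·(5·s - 6)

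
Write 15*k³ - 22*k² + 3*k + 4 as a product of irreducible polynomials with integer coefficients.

(3*k + 1)*(5*k - 4)*(k - 1)

Testing divisors of the constant over divisors of the leading coefficient, k = -1/3 is a root, so (3*k + 1) is a factor; dividing leaves 5*k² - 9*k + 4.
The remaining quadratic factors as (5*k - 4)(k - 1).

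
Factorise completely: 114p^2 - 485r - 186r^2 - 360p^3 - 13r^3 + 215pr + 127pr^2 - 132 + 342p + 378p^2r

-(10p - 13r - 4)(12p - r - 11)(3p + r + 3)

Group: 3p(-120p^2 + 166pr + 158p - 13r^2 - 147r - 44) + (r + 3)(-120p^2 + 166pr + 158p - 13r^2 - 147r - 44); both groups contain (-120p^2 + 166pr + 158p - 13r^2 - 147r - 44), so (3p + r + 3) is a factor with cofactor -120p^2 + 166pr + 158p - 13r^2 - 147r - 44.
The cofactor groups again: -120p^2 + 166pr + 158p - 13r^2 - 147r - 44 = -12p(10p - 13r - 4) + (r + 11)(10p - 13r - 4); both groups contain (10p - 13r - 4), giving -(12p - r - 11)(10p - 13r - 4).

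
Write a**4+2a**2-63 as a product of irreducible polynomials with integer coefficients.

Substitute u = a**2 to get a quadratic in u, then factor.
a**2+9 is irreducible over ℤ (sum of squares).
a**2-7 is irreducible over ℤ (7 is not a perfect square).

(a**2+9)(a**2-7)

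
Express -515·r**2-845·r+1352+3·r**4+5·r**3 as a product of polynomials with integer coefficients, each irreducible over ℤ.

By the rational root theorem, r = -8/3 is a root, so (3·r+8) divides it; the quotient is r**3-r**2-169·r+169.
Next, r = -13 is a root, so (r+13) is a factor; dividing leaves r**2-14·r+13.
The remaining quadratic factors as (r-13)(r-1).

(3·r+8)·(r+13)·(r-1)·(r-13)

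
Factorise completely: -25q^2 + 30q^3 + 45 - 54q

(6q - 5)(5q^2 - 9)

Group as (30q^3 - 54q) + (-25q^2 + 45) = 6q(5q^2 - 9) - 5(5q^2 - 9).
Both groups share the factor (5q^2 - 9).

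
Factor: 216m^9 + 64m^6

Pull out the common factor 8m^6, leaving 27m^3 + 8.
Recognize a sum of cubes with the parts 3m and 2.

8m^6(3m + 2)(9m^2 - 6m + 4)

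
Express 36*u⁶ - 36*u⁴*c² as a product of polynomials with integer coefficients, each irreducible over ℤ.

36*u⁴*(u - c)*(u + c)

Factor out 36*u⁴ first: what remains is u² - c².
Recognize a difference of squares with the parts u and c.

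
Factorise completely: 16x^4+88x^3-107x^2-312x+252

Testing divisors of the constant over divisors of the leading coefficient, x = 3/4 is a root, so (4x-3) divides it; the quotient is 4x^3+25x^2-8x-84.
Next, x = -6 is a root, so (x+6) is a factor; dividing leaves 4x^2+x-14.
The remaining quadratic factors as (4x-7)(x+2).

(4x-3)(4x-7)(x+2)(x+6)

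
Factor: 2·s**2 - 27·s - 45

Need a pair with product 2·(-45) = -90 and sum -27: that's -30 and 3.
Split the middle term: 2·s**2 - 30·s + 3·s - 45 = 2·s·(s - 15) + 3·(s - 15).

(2·s + 3)·(s - 15)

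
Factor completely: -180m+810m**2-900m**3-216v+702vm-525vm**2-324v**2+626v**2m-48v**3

Group: 6v(-8v**2+111vm-54v-180m**2+162m-36) + 5m(-8v**2+111vm-54v-180m**2+162m-36); both groups contain (-8v**2+111vm-54v-180m**2+162m-36), so (6v+5m) is a factor with cofactor -8v**2+111vm-54v-180m**2+162m-36.
The cofactor groups again: -8v**2+111vm-54v-180m**2+162m-36 = -v(8v-15m+6) + (12m-6)(8v-15m+6); both groups contain (8v-15m+6), giving -(v-12m+6)(8v-15m+6).

-(v-12m+6)(8v-15m+6)(6v+5m)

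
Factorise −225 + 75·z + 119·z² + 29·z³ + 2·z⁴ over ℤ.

(2·z + 15)·(z + 3)·(z + 5)·(z − 1)

Trying the rational-root candidates, z = −5 is a root, so (z + 5) is a factor; dividing leaves 2·z³ + 19·z² + 24·z − 45.
Continuing, z = 1 is a root, so (z − 1) is a factor; dividing leaves 2·z² + 21·z + 45.
The remaining quadratic factors as (2·z + 15)(z + 3).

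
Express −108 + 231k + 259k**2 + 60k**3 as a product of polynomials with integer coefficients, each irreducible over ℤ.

(3k − 1)(4k + 9)(5k + 12)

Trying the rational-root candidates, k = −12/5 is a root, so (5k + 12) divides it; the quotient is 12k**2 + 23k − 9.
The remaining quadratic factors as (4k + 9)(3k − 1).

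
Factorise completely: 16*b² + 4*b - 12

Pull out the common factor 4, then factor the remaining trinomial.

4*(4*b - 3)*(b + 1)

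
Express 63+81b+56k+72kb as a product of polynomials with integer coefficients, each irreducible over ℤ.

Group as (72kb+56k) + (81b+63) = 8k(9b+7) + 9(9b+7).
Both groups share the factor (9b+7).

(8k+9)(9b+7)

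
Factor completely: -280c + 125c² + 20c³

Pull out the common factor 5c, then factor the remaining trinomial.

5c(4c - 7)(c + 8)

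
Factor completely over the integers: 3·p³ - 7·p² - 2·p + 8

(3·p - 4)·(p + 1)·(p - 2)

By the rational root theorem, p = 2 is a root, so (p - 2) divides it; the quotient is 3·p² - p - 4.
The remaining quadratic factors as (p + 1)(3·p - 4).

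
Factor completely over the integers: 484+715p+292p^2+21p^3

Testing divisors of the constant over divisors of the leading coefficient, p = -4/3 is a root, so (3p+4) divides it; the quotient is 7p^2+88p+121.
The remaining quadratic factors as (p+11)(7p+11).

(3p+4)(7p+11)(p+11)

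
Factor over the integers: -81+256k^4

Write as (16k^2)² − (9)², then factor 16k^2-9 once more.

(4k+3)(4k-3)(16k^2+9)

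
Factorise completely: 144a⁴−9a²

9a²(4a+1)(4a−1)

Factor out 9a², leaving 16a²−1, which is a difference of two squares.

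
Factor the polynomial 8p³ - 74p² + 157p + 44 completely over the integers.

Among the possible rational roots, p = 11/2 is a root, so (2p - 11) divides it; the quotient is 4p² - 15p - 4.
The remaining quadratic factors as (p - 4)(4p + 1).

(2p - 11)(4p + 1)(p - 4)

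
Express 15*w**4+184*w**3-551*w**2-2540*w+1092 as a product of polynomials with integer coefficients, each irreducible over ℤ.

Testing divisors of the constant over divisors of the leading coefficient, w = -3 is a root, giving the factor (w+3) and quotient 15*w**3+139*w**2-968*w+364.
Continuing, w = 13/3 is a root, so (3*w-13) is a factor; dividing leaves 5*w**2+68*w-28.
The remaining quadratic factors as (w+14)(5*w-2).

(3*w-13)*(5*w-2)*(w+14)*(w+3)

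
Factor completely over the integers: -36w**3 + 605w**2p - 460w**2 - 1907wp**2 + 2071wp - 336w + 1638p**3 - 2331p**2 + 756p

Group: w(-36w**2 + 137wp - 28w - 126p**2 + 63p) + (-13p + 12)(-36w**2 + 137wp - 28w - 126p**2 + 63p); both groups contain (-36w**2 + 137wp - 28w - 126p**2 + 63p), so (w - 13p + 12) is a factor with cofactor -36w**2 + 137wp - 28w - 126p**2 + 63p.
The cofactor groups again: -36w**2 + 137wp - 28w - 126p**2 + 63p = -4w(9w - 14p + 7) + 9p(9w - 14p + 7); both groups contain (9w - 14p + 7), giving -(4w - 9p)(9w - 14p + 7).

-(w - 13p + 12)(9w - 14p + 7)(4w - 9p)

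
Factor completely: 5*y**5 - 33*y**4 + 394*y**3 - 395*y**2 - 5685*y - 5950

Among the possible rational roots, y = -2 is a root, so (y + 2) is a factor; dividing leaves 5*y**4 - 43*y**3 + 480*y**2 - 1355*y - 2975.
Then y = 5 is a root, so (y - 5) is a factor; dividing leaves 5*y**3 - 18*y**2 + 390*y + 595.
Continuing, y = -7/5 is a root, so (5*y + 7) divides it; the quotient is y**2 - 5*y + 85.
The quadratic y**2 - 5*y + 85 has discriminant -315 < 0 and is irreducible over ℤ.

(5*y + 7)*(y + 2)*(y - 5)*(y**2 - 5*y + 85)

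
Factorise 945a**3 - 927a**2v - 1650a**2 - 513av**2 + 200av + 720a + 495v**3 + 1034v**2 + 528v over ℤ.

Group: 7a(135a**2 - 36av - 120a - 99v**2 - 88v) + (-5v - 6)(135a**2 - 36av - 120a - 99v**2 - 88v); both groups contain (135a**2 - 36av - 120a - 99v**2 - 88v), so (7a - 5v - 6) is a factor with cofactor 135a**2 - 36av - 120a - 99v**2 - 88v.
The cofactor groups again: 135a**2 - 36av - 120a - 99v**2 - 88v = 15a(9a - 9v - 8) + 11v(9a - 9v - 8); both groups contain (9a - 9v - 8), giving (15a + 11v)(9a - 9v - 8).

(15a + 11v)(7a - 5v - 6)(9a - 9v - 8)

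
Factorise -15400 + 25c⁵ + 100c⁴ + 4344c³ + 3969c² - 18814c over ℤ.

Testing divisors of the constant over divisors of the leading coefficient, c = -11/5 is a root, so (5c + 11) divides it; the quotient is 5c⁴ + 9c³ + 849c² - 1074c - 1400.
Continuing, c = -4/5 is a root, so (5c + 4) divides it; the quotient is c³ + c² + 169c - 350.
Next, c = 2 is a root, giving the factor (c - 2) and quotient c² + 3c + 175.
The quadratic c² + 3c + 175 has discriminant -691 < 0 and is irreducible over ℤ.

(5c + 11)(5c + 4)(c - 2)(c² + 3c + 175)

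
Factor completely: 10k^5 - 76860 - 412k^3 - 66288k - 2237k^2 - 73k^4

(2k + 15)(5k + 6)(k - 14)(k^2 - 2k + 61)

By the rational root theorem, k = 14 is a root, so (k - 14) is a factor; dividing leaves 10k^4 + 67k^3 + 526k^2 + 5127k + 5490.
Next, k = -6/5 is a root, so (5k + 6) is a factor; dividing leaves 2k^3 + 11k^2 + 92k + 915.
Next, k = -15/2 is a root, so (2k + 15) is a factor; dividing leaves k^2 - 2k + 61.
The quadratic k^2 - 2k + 61 has discriminant -240 < 0 and is irreducible over ℤ.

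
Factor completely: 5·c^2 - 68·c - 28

Need a pair with product 5·(-28) = -140 and sum -68: that's 2 and -70.
Split the middle term: 5·c^2 + 2·c - 70·c - 28 = c·(5·c + 2) - 14·(5·c + 2).

(5·c + 2)·(c - 14)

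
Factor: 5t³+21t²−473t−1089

(5t+11)(t+11)(t−9)

Among the possible rational roots, t = −11 is a root, so (t+11) divides it; the quotient is 5t²−34t−99.
The remaining quadratic factors as (5t+11)(t−9).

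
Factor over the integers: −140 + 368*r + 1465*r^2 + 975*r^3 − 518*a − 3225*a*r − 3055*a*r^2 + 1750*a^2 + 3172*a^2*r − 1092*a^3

Group: 14*a*(−78*a^2 + 143*a*r + 47*a − 65*r^2 − 37*r + 10) + (−15*r − 14)*(−78*a^2 + 143*a*r + 47*a − 65*r^2 − 37*r + 10); both groups contain (−78*a^2 + 143*a*r + 47*a − 65*r^2 − 37*r + 10), so (14*a − 15*r − 14) is a factor with cofactor −78*a^2 + 143*a*r + 47*a − 65*r^2 − 37*r + 10.
The cofactor groups again: −78*a^2 + 143*a*r + 47*a − 65*r^2 − 37*r + 10 = −6*a*(13*a − 13*r − 10) + (5*r − 1)*(13*a − 13*r − 10); both groups contain (13*a − 13*r − 10), giving −(6*a − 5*r + 1)*(13*a − 13*r − 10).

−(13*a − 13*r − 10)*(14*a − 15*r − 14)*(6*a − 5*r + 1)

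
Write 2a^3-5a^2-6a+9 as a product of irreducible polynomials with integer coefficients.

Testing divisors of the constant over divisors of the leading coefficient, a = 3 is a root, giving the factor (a-3) and quotient 2a^2+a-3.
The remaining quadratic factors as (2a+3)(a-1).

(2a+3)(a-1)(a-3)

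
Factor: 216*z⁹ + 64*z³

Factor out 8*z³ first: what remains is 27*z⁶ + 8.
Recognize a sum of cubes with the parts 3*z² and 2.

8*z³*(3*z² + 2)*(9*z⁴ − 6*z² + 4)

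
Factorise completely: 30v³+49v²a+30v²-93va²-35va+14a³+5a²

(6v-a)(v-a)(5v+14a+5)

Group: v(30v²+79va+30v-14a²-5a) - a(30v²+79va+30v-14a²-5a); both groups contain (30v²+79va+30v-14a²-5a), so (v-a) is a factor with cofactor 30v²+79va+30v-14a²-5a.
The cofactor groups again: 30v²+79va+30v-14a²-5a = 6v(5v+14a+5) - a(5v+14a+5); both groups contain (5v+14a+5), giving (6v-a)(5v+14a+5).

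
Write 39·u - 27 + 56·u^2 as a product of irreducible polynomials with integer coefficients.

Need a pair with product 56·(-27) = -1512 and sum 39: that's -24 and 63.
Split the middle term: 56·u^2 - 24·u + 63·u - 27 = 8·u·(7·u - 3) + 9·(7·u - 3).

(7·u - 3)·(8·u + 9)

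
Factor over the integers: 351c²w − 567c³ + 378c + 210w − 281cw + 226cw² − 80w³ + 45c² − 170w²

−(7c − 2w − 6)(9c + 5w)(9c − 8w + 7)

Group: 7c(−81c² + 27cw − 63c + 40w² − 35w) + (−2w − 6)(−81c² + 27cw − 63c + 40w² − 35w); both groups contain (−81c² + 27cw − 63c + 40w² − 35w), so (7c − 2w − 6) is a factor with cofactor −81c² + 27cw − 63c + 40w² − 35w.
The cofactor groups again: −81c² + 27cw − 63c + 40w² − 35w = −9c(9c + 5w) + (8w − 7)(9c + 5w); both groups contain (9c + 5w), giving −(9c − 8w + 7)(9c + 5w).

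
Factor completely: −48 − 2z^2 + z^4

Substitute u = z^2 to get a quadratic in u, then factor.
z^2 − 8 is irreducible over ℤ (8 is not a perfect square).
z^2 + 6 is irreducible over ℤ (always positive, so no real roots).

(z^2 + 6)(z^2 − 8)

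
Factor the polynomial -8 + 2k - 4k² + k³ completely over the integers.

(k - 4)(k² + 2)

Group as (k³ + 2k) + (-4k² - 8) = k(k² + 2) - 4(k² + 2).
Both groups share the factor (k² + 2).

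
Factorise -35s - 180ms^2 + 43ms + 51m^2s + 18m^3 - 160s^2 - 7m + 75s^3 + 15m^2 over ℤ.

Group: 6m(3m^2 + 10ms - m - 25s^2 - 5s) + (-3s + 7)(3m^2 + 10ms - m - 25s^2 - 5s); both groups contain (3m^2 + 10ms - m - 25s^2 - 5s), so (6m - 3s + 7) is a factor with cofactor 3m^2 + 10ms - m - 25s^2 - 5s.
The cofactor groups again: 3m^2 + 10ms - m - 25s^2 - 5s = 3m(m + 5s) + (-5s - 1)(m + 5s); both groups contain (m + 5s), giving (3m - 5s - 1)(m + 5s).

(3m - 5s - 1)(6m - 3s + 7)(m + 5s)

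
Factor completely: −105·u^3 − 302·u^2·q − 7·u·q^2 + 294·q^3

Group: 3·u·(−35·u^2 − 19·u·q + 42·q^2) + 7·q·(−35·u^2 − 19·u·q + 42·q^2); both groups contain (−35·u^2 − 19·u·q + 42·q^2), so (3·u + 7·q) is a factor with cofactor −35·u^2 − 19·u·q + 42·q^2.
The cofactor groups again: −35·u^2 − 19·u·q + 42·q^2 = −5·u·(7·u − 6·q) − 7·q·(7·u − 6·q); both groups contain (7·u − 6·q), giving −(5·u + 7·q)·(7·u − 6·q).

−(7·u − 6·q)·(3·u + 7·q)·(5·u + 7·q)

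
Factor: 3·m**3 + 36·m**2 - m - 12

Group as (3·m**3 - m) + (36·m**2 - 12) = m·(3·m**2 - 1) + 12·(3·m**2 - 1).
Both groups share the factor (3·m**2 - 1).

(m + 12)·(3·m**2 - 1)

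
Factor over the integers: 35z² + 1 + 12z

Need a pair with product 35·1 = 35 and sum 12: that's 5 and 7.
Split the middle term: 35z² + 5z + 7z + 1 = 5z(7z + 1) + (7z + 1).

(5z + 1)(7z + 1)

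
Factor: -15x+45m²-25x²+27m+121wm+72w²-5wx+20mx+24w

(9w+5m+5x+3)(8w+9m-5x)

Group: 9w(8w+9m-5x) + (5m+5x+3)(8w+9m-5x); both groups contain (8w+9m-5x).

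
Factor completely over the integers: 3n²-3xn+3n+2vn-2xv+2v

-(x-n-1)(2v+3n)

Group: -x(2v+3n) + (n+1)(2v+3n); both groups contain (2v+3n).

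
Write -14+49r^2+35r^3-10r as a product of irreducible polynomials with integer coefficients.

(5r+7)(7r^2-2)

Group as (35r^3-10r) + (49r^2-14) = 5r(7r^2-2) + 7(7r^2-2).
Both groups share the factor (7r^2-2).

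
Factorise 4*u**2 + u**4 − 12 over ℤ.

(u**2 + 6)*(u**2 − 2)

Substitute w = u**2 to get a quadratic in w, then factor.
u**2 + 6 is irreducible over ℤ (always positive, so no real roots).
u**2 − 2 is irreducible over ℤ (2 is not a perfect square).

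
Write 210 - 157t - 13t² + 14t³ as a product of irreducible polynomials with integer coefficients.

By the rational root theorem, t = 3 is a root, so (t - 3) is a factor; dividing leaves 14t² + 29t - 70.
The remaining quadratic factors as (7t - 10)(2t + 7).

(2t + 7)(7t - 10)(t - 3)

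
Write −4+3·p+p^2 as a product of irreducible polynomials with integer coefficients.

(p+4)·(p−1)

Two integers with product −4 and sum 3 are 4 and −1.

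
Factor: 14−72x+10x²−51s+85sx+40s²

(5s+10x−2)(8s+x−7)

Group: 8s(5s+10x−2) + (x−7)(5s+10x−2); both groups contain (5s+10x−2).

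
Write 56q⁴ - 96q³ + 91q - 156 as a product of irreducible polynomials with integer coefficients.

Group as (56q⁴ + 91q) + (-96q³ - 156) = 7q(8q³ + 13) - 12(8q³ + 13).
Both groups share the factor (8q³ + 13).

(7q - 12)(8q³ + 13)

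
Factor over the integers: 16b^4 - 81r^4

(2b + 3r)(2b - 3r)(4b^2 + 9r^2)

(2b)⁴ − (3r)⁴ = ((2b)² − (3r)²)((2b)² + (3r)²); the first factor splits again, the second (4b^2 + 9r^2) is irreducible.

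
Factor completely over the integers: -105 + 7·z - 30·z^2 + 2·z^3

Group as (2·z^3 + 7·z) + (-30·z^2 - 105) = z·(2·z^2 + 7) - 15·(2·z^2 + 7).
Both groups share the factor (2·z^2 + 7).

(z - 15)·(2·z^2 + 7)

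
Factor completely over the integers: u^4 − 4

Substitute w = u^2 to get a quadratic in w, then factor.
u^2 − 2 is irreducible over ℤ (2 is not a perfect square).
u^2 + 2 is irreducible over ℤ (always positive, so no real roots).

(u^2 + 2)(u^2 − 2)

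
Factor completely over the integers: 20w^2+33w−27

Need a pair with product 20·(−27) = −540 and sum 33: that's −12 and 45.
Split the middle term: 20w^2−12w + 45w−27 = 4w(5w−3) + 9(5w−3).

(4w+9)(5w−3)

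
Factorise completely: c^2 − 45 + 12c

(c + 15)(c − 3)

Two integers with product −45 and sum 12 are 15 and −3.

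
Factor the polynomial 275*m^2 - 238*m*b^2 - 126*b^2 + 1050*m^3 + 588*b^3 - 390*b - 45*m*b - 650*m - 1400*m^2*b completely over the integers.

(14*m - 14*b + 13)*(15*m - 14*b - 10)*(5*m + 3*b)

Group: 15*m*(70*m^2 - 28*m*b + 65*m - 42*b^2 + 39*b) + (-14*b - 10)*(70*m^2 - 28*m*b + 65*m - 42*b^2 + 39*b); both groups contain (70*m^2 - 28*m*b + 65*m - 42*b^2 + 39*b), so (15*m - 14*b - 10) is a factor with cofactor 70*m^2 - 28*m*b + 65*m - 42*b^2 + 39*b.
The cofactor groups again: 70*m^2 - 28*m*b + 65*m - 42*b^2 + 39*b = 5*m*(14*m - 14*b + 13) + 3*b*(14*m - 14*b + 13); both groups contain (14*m - 14*b + 13), giving (5*m + 3*b)*(14*m - 14*b + 13).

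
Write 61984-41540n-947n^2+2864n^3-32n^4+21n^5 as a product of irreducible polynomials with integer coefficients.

Testing divisors of the constant over divisors of the leading coefficient, n = -4 is a root, so (n+4) is a factor; dividing leaves 21n^4-116n^3+3328n^2-14259n+15496.
Next, n = 13/7 is a root, giving the factor (7n-13) and quotient 3n^3-11n^2+455n-1192.
Next, n = 8/3 is a root, so (3n-8) is a factor; dividing leaves n^2-n+149.
The quadratic n^2-n+149 has discriminant -595 < 0 and is irreducible over ℤ.

(3n-8)(7n-13)(n+4)(n^2-n+149)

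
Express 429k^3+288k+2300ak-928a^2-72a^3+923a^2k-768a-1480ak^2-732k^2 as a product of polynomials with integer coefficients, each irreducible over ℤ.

-(8a-3k)(9a-13k+8)(a-11k+12)

Group: 8a(-9a^2+112ak-116a-143k^2+244k-96) - 3k(-9a^2+112ak-116a-143k^2+244k-96); both groups contain (-9a^2+112ak-116a-143k^2+244k-96), so (8a-3k) is a factor with cofactor -9a^2+112ak-116a-143k^2+244k-96.
The cofactor groups again: -9a^2+112ak-116a-143k^2+244k-96 = -9a(a-11k+12) + (13k-8)(a-11k+12); both groups contain (a-11k+12), giving -(9a-13k+8)(a-11k+12).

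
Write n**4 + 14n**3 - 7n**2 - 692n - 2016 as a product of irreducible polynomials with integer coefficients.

(n + 4)(n + 8)(n + 9)(n - 7)

By the rational root theorem, n = -8 is a root, so (n + 8) is a factor; dividing leaves n**3 + 6n**2 - 55n - 252.
Next, n = -9 is a root, giving the factor (n + 9) and quotient n**2 - 3n - 28.
The remaining quadratic factors as (n - 7)(n + 4).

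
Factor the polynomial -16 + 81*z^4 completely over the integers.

(3*z)⁴ − (2)⁴ = ((3*z)² − (2)²)((3*z)² + (2)²); the first factor splits again, the second (9*z^2 + 4) is irreducible.

(3*z + 2)*(3*z - 2)*(9*z^2 + 4)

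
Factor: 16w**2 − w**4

Every term has a factor of w**2; factoring it out leaves −w**2 + 16.
Recognize a difference of squares with the parts 4 and w.

−w**2(w + 4)(w − 4)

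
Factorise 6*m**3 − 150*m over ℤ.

6*m*(m + 5)*(m − 5)

Factor out 6*m, leaving m**2 − 25, which is a difference of two squares.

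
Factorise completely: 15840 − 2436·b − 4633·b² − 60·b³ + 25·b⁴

Testing divisors of the constant over divisors of the leading coefficient, b = 8/5 is a root, giving the factor (5·b − 8) and quotient 5·b³ − 4·b² − 933·b − 1980.
Continuing, b = −12 is a root, so (b + 12) is a factor; dividing leaves 5·b² − 64·b − 165.
The remaining quadratic factors as (5·b + 11)(b − 15).

(5·b + 11)·(5·b − 8)·(b + 12)·(b − 15)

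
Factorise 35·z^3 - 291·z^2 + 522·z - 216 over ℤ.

(5·z - 3)·(7·z - 12)·(z - 6)

Trying the rational-root candidates, z = 12/7 is a root, so (7·z - 12) is a factor; dividing leaves 5·z^2 - 33·z + 18.
The remaining quadratic factors as (z - 6)(5·z - 3).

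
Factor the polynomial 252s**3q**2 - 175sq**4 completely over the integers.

7q**2s(6s - 5q)(6s + 5q)

Every term has a factor of 7sq**2. Then 36s**2 - 25q**2 = (6s)² − (5q)².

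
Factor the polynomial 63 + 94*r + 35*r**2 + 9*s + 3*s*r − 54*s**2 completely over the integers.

−(6*s − 5*r − 7)*(9*s + 7*r + 9)

Group: −9*s*(6*s − 5*r − 7) + (−7*r − 9)*(6*s − 5*r − 7); both groups contain (6*s − 5*r − 7).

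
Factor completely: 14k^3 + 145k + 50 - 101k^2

Among the possible rational roots, k = 5 is a root, giving the factor (k - 5) and quotient 14k^2 - 31k - 10.
The remaining quadratic factors as (7k + 2)(2k - 5).

(2k - 5)(7k + 2)(k - 5)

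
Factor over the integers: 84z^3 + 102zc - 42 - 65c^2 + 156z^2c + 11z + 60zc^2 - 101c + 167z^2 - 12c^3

(7z - c - 3)(3z + 3c + 2)(4z + 4c + 7)

Group: 7z(12z^2 + 24zc + 29z + 12c^2 + 29c + 14) + (-c - 3)(12z^2 + 24zc + 29z + 12c^2 + 29c + 14); both groups contain (12z^2 + 24zc + 29z + 12c^2 + 29c + 14), so (7z - c - 3) is a factor with cofactor 12z^2 + 24zc + 29z + 12c^2 + 29c + 14.
The cofactor groups again: 12z^2 + 24zc + 29z + 12c^2 + 29c + 14 = 4z(3z + 3c + 2) + (4c + 7)(3z + 3c + 2); both groups contain (3z + 3c + 2), giving (4z + 4c + 7)(3z + 3c + 2).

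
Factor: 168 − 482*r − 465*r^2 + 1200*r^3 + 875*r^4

(5*r + 4)*(5*r + 7)*(5*r − 2)*(7*r − 3)

By the rational root theorem, r = 2/5 is a root, so (5*r − 2) is a factor; dividing leaves 175*r^3 + 310*r^2 + 31*r − 84.
Then r = −4/5 is a root, giving the factor (5*r + 4) and quotient 35*r^2 + 34*r − 21.
The remaining quadratic factors as (7*r − 3)(5*r + 7).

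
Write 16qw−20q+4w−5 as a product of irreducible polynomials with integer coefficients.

Group as (16qw−20q) + (4w−5) = 4q(4w−5) + (4w−5).
Both groups share the factor (4w−5).

(4q+1)(4w−5)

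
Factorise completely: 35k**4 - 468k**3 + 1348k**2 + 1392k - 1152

(5k + 6)(7k - 4)(k - 6)(k - 8)

Among the possible rational roots, k = 6 is a root, so (k - 6) divides it; the quotient is 35k**3 - 258k**2 - 200k + 192.
Continuing, k = -6/5 is a root, so (5k + 6) is a factor; dividing leaves 7k**2 - 60k + 32.
The remaining quadratic factors as (7k - 4)(k - 8).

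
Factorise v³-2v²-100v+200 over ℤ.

(v+10)(v-10)(v-2)

Testing divisors of the constant over divisors of the leading coefficient, v = 10 is a root, so (v-10) is a factor; dividing leaves v²+8v-20.
The remaining quadratic factors as (v+10)(v-2).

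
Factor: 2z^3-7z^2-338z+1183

Testing divisors of the constant over divisors of the leading coefficient, z = 7/2 is a root, so (2z-7) is a factor; dividing leaves z^2-169.
The remaining quadratic factors as (z+13)(z-13).

(2z-7)(z+13)(z-13)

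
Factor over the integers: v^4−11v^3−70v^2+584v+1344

(v+2)(v+7)(v−12)(v−8)

Testing divisors of the constant over divisors of the leading coefficient, v = 8 is a root, so (v−8) is a factor; dividing leaves v^3−3v^2−94v−168.
Next, v = −7 is a root, giving the factor (v+7) and quotient v^2−10v−24.
The remaining quadratic factors as (v+2)(v−12).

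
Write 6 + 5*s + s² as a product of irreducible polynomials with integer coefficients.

Two integers with product 6 and sum 5 are 2 and 3.

(s + 2)*(s + 3)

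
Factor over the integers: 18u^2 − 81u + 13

Need a pair with product 18·13 = 234 and sum −81: that's −3 and −78.
Split the middle term: 18u^2 − 3u − 78u + 13 = 3u(6u − 1) − 13(6u − 1).

(3u − 13)(6u − 1)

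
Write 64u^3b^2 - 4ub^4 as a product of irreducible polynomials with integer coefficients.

4b^2u(4u - b)(4u + b)

Pull out the common factor 4ub^2; 16u^2 - b^2 is a difference of squares.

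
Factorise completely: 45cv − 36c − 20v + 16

Group as (45cv − 36c) + (−20v + 16) = 9c(5v − 4) − 4(5v − 4).
Both groups share the factor (5v − 4).

(5v − 4)(9c − 4)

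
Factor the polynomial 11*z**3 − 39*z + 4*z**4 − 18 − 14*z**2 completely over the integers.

(4*z + 3)*(z + 1)*(z + 3)*(z − 2)

By the rational root theorem, z = −1 is a root, giving the factor (z + 1) and quotient 4*z**3 + 7*z**2 − 21*z − 18.
Next, z = −3/4 is a root, so (4*z + 3) is a factor; dividing leaves z**2 + z − 6.
The remaining quadratic factors as (z − 2)(z + 3).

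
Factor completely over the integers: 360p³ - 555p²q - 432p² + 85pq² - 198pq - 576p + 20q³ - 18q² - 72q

Group: 3p(120p² - 25pq + 96p - 5q² + 12q) + (-4q - 6)(120p² - 25pq + 96p - 5q² + 12q); both groups contain (120p² - 25pq + 96p - 5q² + 12q), so (3p - 4q - 6) is a factor with cofactor 120p² - 25pq + 96p - 5q² + 12q.
The cofactor groups again: 120p² - 25pq + 96p - 5q² + 12q = 8p(15p - 5q + 12) + q(15p - 5q + 12); both groups contain (15p - 5q + 12), giving (8p + q)(15p - 5q + 12).

(15p - 5q + 12)(3p - 4q - 6)(8p + q)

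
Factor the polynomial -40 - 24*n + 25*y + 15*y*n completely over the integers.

Group as (15*y*n + 25*y) + (-24*n - 40) = 5*y*(3*n + 5) - 8*(3*n + 5).
Both groups share the factor (3*n + 5).

(3*n + 5)*(5*y - 8)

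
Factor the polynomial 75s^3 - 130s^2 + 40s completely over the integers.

5s(3s - 4)(5s - 2)

Pull out the common factor 5s, then factor the remaining trinomial.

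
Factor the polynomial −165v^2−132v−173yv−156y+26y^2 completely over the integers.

Group: 2y(13y+11v) + (−15v−12)(13y+11v); both groups contain (13y+11v).

(2y−15v−12)(13y+11v)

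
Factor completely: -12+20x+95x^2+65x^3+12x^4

(3x+2)(4x-1)(x+2)(x+3)

Testing divisors of the constant over divisors of the leading coefficient, x = -2/3 is a root, giving the factor (3x+2) and quotient 4x^3+19x^2+19x-6.
Next, x = 1/4 is a root, so (4x-1) is a factor; dividing leaves x^2+5x+6.
The remaining quadratic factors as (x+2)(x+3).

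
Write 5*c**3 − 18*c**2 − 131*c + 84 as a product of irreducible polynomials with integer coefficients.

By the rational root theorem, c = −4 is a root, so (c + 4) is a factor; dividing leaves 5*c**2 − 38*c + 21.
The remaining quadratic factors as (5*c − 3)(c − 7).

(5*c − 3)*(c + 4)*(c − 7)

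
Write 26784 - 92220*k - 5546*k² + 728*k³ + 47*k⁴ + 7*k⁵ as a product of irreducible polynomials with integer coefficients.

(7*k - 2)*(k + 8)*(k - 9)*(k² + 8*k + 186)

Testing divisors of the constant over divisors of the leading coefficient, k = 9 is a root, so (k - 9) divides it; the quotient is 7*k⁴ + 110*k³ + 1718*k² + 9916*k - 2976.
Next, k = 2/7 is a root, so (7*k - 2) divides it; the quotient is k³ + 16*k² + 250*k + 1488.
Continuing, k = -8 is a root, so (k + 8) is a factor; dividing leaves k² + 8*k + 186.
The quadratic k² + 8*k + 186 has discriminant -680 < 0 and is irreducible over ℤ.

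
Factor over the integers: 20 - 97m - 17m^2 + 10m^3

By the rational root theorem, m = 4 is a root, so (m - 4) divides it; the quotient is 10m^2 + 23m - 5.
The remaining quadratic factors as (5m - 1)(2m + 5).

(2m + 5)(5m - 1)(m - 4)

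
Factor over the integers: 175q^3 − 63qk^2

7q(5q − 3k)(5q + 3k)

Factor out 7q, leaving 25q^2 − 9k^2, which is a difference of two squares.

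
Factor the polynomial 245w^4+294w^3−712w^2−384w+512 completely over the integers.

(5w−4)(7w+8)(7w−8)(w+2)

Testing divisors of the constant over divisors of the leading coefficient, w = −8/7 is a root, giving the factor (7w+8) and quotient 35w^3+2w^2−104w+64.
Next, w = 4/5 is a root, so (5w−4) divides it; the quotient is 7w^2+6w−16.
The remaining quadratic factors as (7w−8)(w+2).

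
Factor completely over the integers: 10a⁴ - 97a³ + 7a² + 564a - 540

(2a + 5)(5a - 6)(a - 2)(a - 9)

Among the possible rational roots, a = 2 is a root, so (a - 2) divides it; the quotient is 10a³ - 77a² - 147a + 270.
Continuing, a = -5/2 is a root, so (2a + 5) divides it; the quotient is 5a² - 51a + 54.
The remaining quadratic factors as (a - 9)(5a - 6).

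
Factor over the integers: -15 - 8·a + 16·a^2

(4·a + 3)·(4·a - 5)

Need a pair with product 16·(-15) = -240 and sum -8: that's 12 and -20.
Split the middle term: 16·a^2 + 12·a - 20·a - 15 = 4·a·(4·a + 3) - 5·(4·a + 3).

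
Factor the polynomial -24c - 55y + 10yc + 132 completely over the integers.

Group as (10yc - 55y) + (-24c + 132) = 5y(2c - 11) - 12(2c - 11).
Both groups share the factor (2c - 11).

(2c - 11)(5y - 12)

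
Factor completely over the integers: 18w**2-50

2(3w+5)(3w-5)

Every term has a factor of 2. Then 9w**2-25 = (3w)² − (5)².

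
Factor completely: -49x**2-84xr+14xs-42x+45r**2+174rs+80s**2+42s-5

-(7x-3r-10s+1)(7x+15r+8s+5)

Group: -7x(7x-3r-10s+1) + (-15r-8s-5)(7x-3r-10s+1); both groups contain (7x-3r-10s+1).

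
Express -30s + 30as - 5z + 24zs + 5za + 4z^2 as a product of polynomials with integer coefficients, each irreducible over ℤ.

(4z + 5a - 5)(z + 6s)

Group: z(4z + 5a - 5) + 6s(4z + 5a - 5); both groups contain (4z + 5a - 5).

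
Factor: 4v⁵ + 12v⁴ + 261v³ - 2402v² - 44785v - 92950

Trying the rational-root candidates, v = -13/2 is a root, so (2v + 13) is a factor; dividing leaves 2v⁴ - 7v³ + 176v² - 2345v - 7150.
Then v = -5/2 is a root, so (2v + 5) is a factor; dividing leaves v³ - 6v² + 103v - 1430.
Next, v = 10 is a root, so (v - 10) is a factor; dividing leaves v² + 4v + 143.
The quadratic v² + 4v + 143 has discriminant -556 < 0 and is irreducible over ℤ.

(2v + 13)(2v + 5)(v - 10)(v² + 4v + 143)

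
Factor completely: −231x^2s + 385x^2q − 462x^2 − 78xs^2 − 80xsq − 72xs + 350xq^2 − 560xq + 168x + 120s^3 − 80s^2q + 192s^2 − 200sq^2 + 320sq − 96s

Group: 3s(−77x^2 − 26xs − 70xq + 28x + 40s^2 + 40sq − 16s) + (−5q + 6)(−77x^2 − 26xs − 70xq + 28x + 40s^2 + 40sq − 16s); both groups contain (−77x^2 − 26xs − 70xq + 28x + 40s^2 + 40sq − 16s), so (3s − 5q + 6) is a factor with cofactor −77x^2 − 26xs − 70xq + 28x + 40s^2 + 40sq − 16s.
The cofactor groups again: −77x^2 − 26xs − 70xq + 28x + 40s^2 + 40sq − 16s = −7x(11x + 10s + 10q − 4) + 4s(11x + 10s + 10q − 4); both groups contain (11x + 10s + 10q − 4), giving −(7x − 4s)(11x + 10s + 10q − 4).

−(7x − 4s)(3s − 5q + 6)(11x + 10s + 10q − 4)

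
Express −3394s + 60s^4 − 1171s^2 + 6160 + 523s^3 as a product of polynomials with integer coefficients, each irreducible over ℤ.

By the rational root theorem, s = 7/4 is a root, so (4s − 7) divides it; the quotient is 15s^3 + 157s^2 − 18s − 880.
Next, s = −8/3 is a root, giving the factor (3s + 8) and quotient 5s^2 + 39s − 110.
The remaining quadratic factors as (s + 10)(5s − 11).

(3s + 8)(4s − 7)(5s − 11)(s + 10)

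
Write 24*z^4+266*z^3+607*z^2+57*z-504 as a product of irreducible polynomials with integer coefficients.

(2*z+3)*(3*z+7)*(4*z-3)*(z+8)

By the rational root theorem, z = -8 is a root, so (z+8) is a factor; dividing leaves 24*z^3+74*z^2+15*z-63.
Next, z = -7/3 is a root, so (3*z+7) is a factor; dividing leaves 8*z^2+6*z-9.
The remaining quadratic factors as (2*z+3)(4*z-3).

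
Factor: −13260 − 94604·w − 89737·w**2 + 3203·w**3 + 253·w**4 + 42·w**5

Trying the rational-root candidates, w = −6/7 is a root, giving the factor (7·w + 6) and quotient 6·w**4 + 31·w**3 + 431·w**2 − 13189·w − 2210.
Next, w = −1/6 is a root, so (6·w + 1) divides it; the quotient is w**3 + 5·w**2 + 71·w − 2210.
Then w = 10 is a root, giving the factor (w − 10) and quotient w**2 + 15·w + 221.
The quadratic w**2 + 15·w + 221 has discriminant −659 < 0 and is irreducible over ℤ.

(6·w + 1)·(7·w + 6)·(w − 10)·(w**2 + 15·w + 221)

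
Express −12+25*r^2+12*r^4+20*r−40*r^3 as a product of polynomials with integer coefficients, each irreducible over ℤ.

Among the possible rational roots, r = 3/2 is a root, giving the factor (2*r−3) and quotient 6*r^3−11*r^2−4*r+4.
Next, r = −2/3 is a root, giving the factor (3*r+2) and quotient 2*r^2−5*r+2.
The remaining quadratic factors as (2*r−1)(r−2).

(2*r−1)*(2*r−3)*(3*r+2)*(r−2)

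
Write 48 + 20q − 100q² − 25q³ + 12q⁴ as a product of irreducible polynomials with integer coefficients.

(3q + 2)(4q − 3)(q + 2)(q − 4)

By the rational root theorem, q = 3/4 is a root, so (4q − 3) is a factor; dividing leaves 3q³ − 4q² − 28q − 16.
Continuing, q = −2/3 is a root, so (3q + 2) divides it; the quotient is q² − 2q − 8.
The remaining quadratic factors as (q − 4)(q + 2).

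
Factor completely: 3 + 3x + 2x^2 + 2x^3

Group as (2x^3 + 3x) + (2x^2 + 3) = x(2x^2 + 3) + (2x^2 + 3).
Both groups share the factor (2x^2 + 3).

(x + 1)(2x^2 + 3)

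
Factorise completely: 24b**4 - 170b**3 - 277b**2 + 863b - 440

(4b + 11)(6b - 5)(b - 1)(b - 8)

Testing divisors of the constant over divisors of the leading coefficient, b = -11/4 is a root, giving the factor (4b + 11) and quotient 6b**3 - 59b**2 + 93b - 40.
Next, b = 5/6 is a root, giving the factor (6b - 5) and quotient b**2 - 9b + 8.
The remaining quadratic factors as (b - 8)(b - 1).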